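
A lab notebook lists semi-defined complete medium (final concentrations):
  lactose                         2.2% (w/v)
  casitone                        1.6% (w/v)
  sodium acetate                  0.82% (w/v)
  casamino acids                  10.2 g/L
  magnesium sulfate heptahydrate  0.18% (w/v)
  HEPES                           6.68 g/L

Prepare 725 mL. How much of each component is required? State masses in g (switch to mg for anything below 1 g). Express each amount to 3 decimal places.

lactose 15.950 g; casitone 11.600 g; sodium acetate 5.945 g; casamino acids 7.395 g; magnesium sulfate heptahydrate 1.305 g; HEPES 4.843 g

Target volume = 725 mL = 0.725 L.
lactose: 2.2 g per 100 mL × 725 mL ÷ 100 = 15.950 g
casitone: 1.6 g per 100 mL × 725 mL ÷ 100 = 11.600 g
sodium acetate: 0.82 g per 100 mL × 725 mL ÷ 100 = 5.945 g
casamino acids: 10.2 g/L × 0.725 L = 7.395 g
magnesium sulfate heptahydrate: 0.18 g per 100 mL × 725 mL ÷ 100 = 1.305 g
HEPES: 6.68 g/L × 0.725 L = 4.843 g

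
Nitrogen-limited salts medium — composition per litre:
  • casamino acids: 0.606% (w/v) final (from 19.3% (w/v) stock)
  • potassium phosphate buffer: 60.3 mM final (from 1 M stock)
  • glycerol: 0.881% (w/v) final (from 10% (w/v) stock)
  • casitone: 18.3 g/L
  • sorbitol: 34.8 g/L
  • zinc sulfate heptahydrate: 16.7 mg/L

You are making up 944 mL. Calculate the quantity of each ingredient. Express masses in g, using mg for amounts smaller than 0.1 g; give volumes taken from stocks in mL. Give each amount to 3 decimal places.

casamino acids 29.641 mL; potassium phosphate buffer 56.923 mL; glycerol 83.166 mL; casitone 17.275 g; sorbitol 32.851 g; zinc sulfate heptahydrate 15.765 mg

Scale factor relative to 1 L: 0.944.
casamino acids: dilute stock: 0.606% ÷ 19.3% × 944 mL = 29.641 mL
potassium phosphate buffer: V = C2·V2/C1 = 60.3 mM × 944 mL ÷ 1000 mM = 56.923 mL
glycerol: C1V1 = C2V2 → 0.881% ÷ 10% × 944 mL = 83.166 mL
casitone: 18.3 g/L × 0.944 L = 17.275 g
sorbitol: 34.8 g/L × 0.944 L = 32.851 g
zinc sulfate heptahydrate: 16.7 mg/L × 0.944 L = 15.765 mg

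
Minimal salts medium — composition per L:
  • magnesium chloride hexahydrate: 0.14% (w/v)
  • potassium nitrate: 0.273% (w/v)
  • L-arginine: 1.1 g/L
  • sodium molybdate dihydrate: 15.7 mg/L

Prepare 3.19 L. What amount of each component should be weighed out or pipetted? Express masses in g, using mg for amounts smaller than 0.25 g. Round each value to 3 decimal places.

Working volume: 3.19 L.
magnesium chloride hexahydrate: 0.14 g per 100 mL × 3190 mL ÷ 100 = 4.466 g
potassium nitrate: 0.273 g per 100 mL × 3190 mL ÷ 100 = 8.709 g
L-arginine: 1.1 g/L × 3.19 L = 3.509 g
sodium molybdate dihydrate: 15.7 mg/L × 3.19 L = 50.083 mg

magnesium chloride hexahydrate 4.466 g; potassium nitrate 8.709 g; L-arginine 3.509 g; sodium molybdate dihydrate 50.083 mg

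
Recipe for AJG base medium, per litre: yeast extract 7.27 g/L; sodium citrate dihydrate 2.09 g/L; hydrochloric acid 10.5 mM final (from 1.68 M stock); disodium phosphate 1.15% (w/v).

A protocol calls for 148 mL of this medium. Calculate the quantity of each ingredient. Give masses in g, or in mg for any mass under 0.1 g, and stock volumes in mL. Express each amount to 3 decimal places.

yeast extract 1.076 g; sodium citrate dihydrate 0.309 g; hydrochloric acid 0.925 mL; disodium phosphate 1.702 g

Working volume: 148 mL = 0.148 L.
yeast extract: 7.27 g/L × 0.148 L = 1.076 g
sodium citrate dihydrate: 2.09 g/L × 0.148 L = 0.309 g
hydrochloric acid: dilute stock: 10.5 mM × 148 mL ÷ 1680 mM = 0.925 mL
disodium phosphate: 1.15% w/v = 11.5 g/L → 11.5 × 0.148 L = 1.702 g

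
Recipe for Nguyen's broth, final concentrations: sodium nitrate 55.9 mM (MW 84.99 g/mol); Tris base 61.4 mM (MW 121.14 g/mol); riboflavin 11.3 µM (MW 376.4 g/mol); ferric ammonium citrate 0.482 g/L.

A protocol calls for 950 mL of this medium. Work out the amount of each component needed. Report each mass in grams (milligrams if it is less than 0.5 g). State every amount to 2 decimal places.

Working volume: 950 mL = 0.95 L.
sodium nitrate: 55.9 mmol/L × 84.99 g/mol × 0.95 L ÷ 1000 = 4.51 g
Tris base: 61.4 mmol/L × 121.14 g/mol × 0.95 L ÷ 1000 = 7.07 g
riboflavin: 11.3 µmol/L × 376.4 g/mol × 0.95 L ÷ 1000 = 4.04 mg
ferric ammonium citrate: 0.482 g/L × 0.95 L = 0.4579 g = 457.90 mg

sodium nitrate 4.51 g; Tris base 7.07 g; riboflavin 4.04 mg; ferric ammonium citrate 457.90 mg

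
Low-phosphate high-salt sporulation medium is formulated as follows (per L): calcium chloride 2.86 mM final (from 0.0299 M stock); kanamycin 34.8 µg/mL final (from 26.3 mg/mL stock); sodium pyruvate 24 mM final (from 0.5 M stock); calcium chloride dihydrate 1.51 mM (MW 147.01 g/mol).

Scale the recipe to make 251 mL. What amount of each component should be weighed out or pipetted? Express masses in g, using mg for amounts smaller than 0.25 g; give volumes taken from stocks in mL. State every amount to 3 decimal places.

calcium chloride 24.009 mL; kanamycin 0.332 mL; sodium pyruvate 12.048 mL; calcium chloride dihydrate 55.718 mg

Working volume: 251 mL = 0.251 L.
calcium chloride: dilute stock: 2.86 mM × 251 mL ÷ 29.9 mM = 24.009 mL
kanamycin: dilute stock: 34.8 µg/mL × 251 mL ÷ 26300 µg/mL = 0.332 mL
sodium pyruvate: dilute stock: 24 mM × 251 mL ÷ 500 mM = 12.048 mL
calcium chloride dihydrate: 1.51 mmol/L × 147.01 mg/mmol × 0.251 L = 55.718 mg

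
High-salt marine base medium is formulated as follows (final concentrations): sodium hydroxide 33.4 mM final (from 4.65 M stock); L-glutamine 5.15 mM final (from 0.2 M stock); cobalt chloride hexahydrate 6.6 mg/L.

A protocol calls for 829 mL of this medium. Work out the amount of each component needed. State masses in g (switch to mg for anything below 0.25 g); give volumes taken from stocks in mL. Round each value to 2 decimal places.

Working volume: 829 mL = 0.829 L.
sodium hydroxide: C1V1 = C2V2 → 33.4 mM × 829 mL ÷ 4650 mM = 5.95 mL
L-glutamine: V = C2·V2/C1 = 5.15 mM × 829 mL ÷ 200 mM = 21.35 mL
cobalt chloride hexahydrate: 6.6 mg/L × 0.829 L = 5.47 mg

sodium hydroxide 5.95 mL; L-glutamine 21.35 mL; cobalt chloride hexahydrate 5.47 mg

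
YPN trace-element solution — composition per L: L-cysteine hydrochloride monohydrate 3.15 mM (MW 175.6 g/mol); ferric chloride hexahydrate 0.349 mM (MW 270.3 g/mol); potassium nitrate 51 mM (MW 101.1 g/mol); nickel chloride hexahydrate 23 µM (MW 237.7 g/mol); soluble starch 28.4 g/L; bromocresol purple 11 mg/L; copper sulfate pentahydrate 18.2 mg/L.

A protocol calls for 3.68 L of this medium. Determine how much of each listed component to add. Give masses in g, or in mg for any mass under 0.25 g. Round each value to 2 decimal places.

L-cysteine hydrochloride monohydrate 2.04 g; ferric chloride hexahydrate 0.35 g; potassium nitrate 18.97 g; nickel chloride hexahydrate 20.12 mg; soluble starch 104.51 g; bromocresol purple 40.48 mg; copper sulfate pentahydrate 66.98 mg

Working volume: 3.68 L.
L-cysteine hydrochloride monohydrate: 3.15 mmol/L × 175.6 g/mol × 3.68 L ÷ 1000 = 2.04 g
ferric chloride hexahydrate: 0.349 mmol/L × 270.3 g/mol × 3.68 L ÷ 1000 = 0.35 g
potassium nitrate: 51 mmol/L × 101.1 g/mol × 3.68 L ÷ 1000 = 18.97 g
nickel chloride hexahydrate: 23 µmol/L × 237.7 g/mol × 3.68 L ÷ 1000 = 20.12 mg
soluble starch: 28.4 g/L × 3.68 L = 104.51 g
bromocresol purple: 11 mg/L × 3.68 L = 40.48 mg
copper sulfate pentahydrate: 18.2 mg/L × 3.68 L = 66.98 mg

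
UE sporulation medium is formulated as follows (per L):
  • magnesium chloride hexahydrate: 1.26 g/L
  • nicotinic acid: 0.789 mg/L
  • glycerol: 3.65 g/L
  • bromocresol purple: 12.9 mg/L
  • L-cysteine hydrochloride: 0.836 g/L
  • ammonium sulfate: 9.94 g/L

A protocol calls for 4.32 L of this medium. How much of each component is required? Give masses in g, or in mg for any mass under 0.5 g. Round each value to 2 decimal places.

Working volume: 4.32 L.
magnesium chloride hexahydrate: 1.26 g/L × 4.32 L = 5.44 g
nicotinic acid: 0.789 mg/L × 4.32 L = 3.41 mg
glycerol: 3.65 g/L × 4.32 L = 15.77 g
bromocresol purple: 12.9 mg/L × 4.32 L = 55.73 mg
L-cysteine hydrochloride: 0.836 g/L × 4.32 L = 3.61 g
ammonium sulfate: 9.94 g/L × 4.32 L = 42.94 g

magnesium chloride hexahydrate 5.44 g; nicotinic acid 3.41 mg; glycerol 15.77 g; bromocresol purple 55.73 mg; L-cysteine hydrochloride 3.61 g; ammonium sulfate 42.94 g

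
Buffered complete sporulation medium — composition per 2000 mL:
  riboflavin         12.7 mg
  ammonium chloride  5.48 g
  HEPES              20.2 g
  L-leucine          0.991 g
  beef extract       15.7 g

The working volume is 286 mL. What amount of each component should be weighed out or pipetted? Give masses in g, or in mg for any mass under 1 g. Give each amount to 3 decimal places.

riboflavin 1.816 mg; ammonium chloride 783.640 mg; HEPES 2.889 g; L-leucine 141.713 mg; beef extract 2.245 g

Ratio of target to recipe volume: 286 / 2000 = 0.143.
riboflavin: 12.7 mg × (286 mL / 2000 mL) = 1.816 mg
ammonium chloride: 5.48 g × (286 mL / 2000 mL) = 0.78364 g = 783.640 mg
HEPES: 20.2 g × (286 mL / 2000 mL) = 2.889 g
L-leucine: 0.991 g × (286 mL / 2000 mL) = 0.141713 g = 141.713 mg
beef extract: 15.7 g × (286 mL / 2000 mL) = 2.245 g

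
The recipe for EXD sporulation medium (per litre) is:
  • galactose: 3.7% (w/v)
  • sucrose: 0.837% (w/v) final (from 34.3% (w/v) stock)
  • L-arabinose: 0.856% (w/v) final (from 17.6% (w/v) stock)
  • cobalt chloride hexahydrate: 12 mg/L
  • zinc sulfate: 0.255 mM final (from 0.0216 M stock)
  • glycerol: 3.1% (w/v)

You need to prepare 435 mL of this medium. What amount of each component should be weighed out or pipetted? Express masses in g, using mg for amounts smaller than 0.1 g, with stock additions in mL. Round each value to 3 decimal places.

Target volume = 435 mL = 0.435 L.
galactose: 3.7 g per 100 mL × 435 mL ÷ 100 = 16.095 g
sucrose: dilute stock: 0.837% ÷ 34.3% × 435 mL = 10.615 mL
L-arabinose: C1V1 = C2V2 → 0.856% ÷ 17.6% × 435 mL = 21.157 mL
cobalt chloride hexahydrate: 12 mg/L × 0.435 L = 5.220 mg
zinc sulfate: dilute stock: 0.255 mM × 435 mL ÷ 21.6 mM = 5.135 mL
glycerol: 3.1 g per 100 mL × 435 mL ÷ 100 = 13.485 g

galactose 16.095 g; sucrose 10.615 mL; L-arabinose 21.157 mL; cobalt chloride hexahydrate 5.220 mg; zinc sulfate 5.135 mL; glycerol 13.485 g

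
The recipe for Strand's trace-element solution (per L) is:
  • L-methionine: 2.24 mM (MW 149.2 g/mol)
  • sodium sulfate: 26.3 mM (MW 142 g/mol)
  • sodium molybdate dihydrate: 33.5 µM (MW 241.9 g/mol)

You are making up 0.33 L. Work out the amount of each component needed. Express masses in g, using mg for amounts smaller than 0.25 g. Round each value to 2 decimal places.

Scale factor relative to 1 L: 0.33.
L-methionine: 2.24 mmol/L × 149.2 mg/mmol × 0.33 L = 110.29 mg
sodium sulfate: 26.3 mmol/L × 142 g/mol × 0.33 L ÷ 1000 = 1.23 g
sodium molybdate dihydrate: 33.5 µmol/L × 241.9 g/mol × 0.33 L ÷ 1000 = 2.67 mg

L-methionine 110.29 mg; sodium sulfate 1.23 g; sodium molybdate dihydrate 2.67 mg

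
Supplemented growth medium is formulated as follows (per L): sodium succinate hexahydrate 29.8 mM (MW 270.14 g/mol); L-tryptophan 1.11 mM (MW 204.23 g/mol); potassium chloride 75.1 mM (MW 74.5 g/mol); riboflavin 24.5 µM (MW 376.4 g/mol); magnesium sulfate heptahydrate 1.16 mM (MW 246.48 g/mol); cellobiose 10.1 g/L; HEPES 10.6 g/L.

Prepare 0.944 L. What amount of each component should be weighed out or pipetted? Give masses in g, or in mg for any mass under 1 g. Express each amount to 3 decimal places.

Scale factor relative to 1 L: 0.944.
sodium succinate hexahydrate: 29.8 mmol/L × 270.14 g/mol × 0.944 L ÷ 1000 = 7.599 g
L-tryptophan: 1.11 mmol/L × 204.23 mg/mmol × 0.944 L = 214.000 mg
potassium chloride: 75.1 mmol/L × 74.5 g/mol × 0.944 L ÷ 1000 = 5.282 g
riboflavin: 24.5 µmol/L × 376.4 g/mol × 0.944 L ÷ 1000 = 8.705 mg
magnesium sulfate heptahydrate: 1.16 mmol/L × 246.48 mg/mmol × 0.944 L = 269.905 mg
cellobiose: 10.1 g/L × 0.944 L = 9.534 g
HEPES: 10.6 g/L × 0.944 L = 10.006 g

sodium succinate hexahydrate 7.599 g; L-tryptophan 214.000 mg; potassium chloride 5.282 g; riboflavin 8.705 mg; magnesium sulfate heptahydrate 269.905 mg; cellobiose 9.534 g; HEPES 10.006 g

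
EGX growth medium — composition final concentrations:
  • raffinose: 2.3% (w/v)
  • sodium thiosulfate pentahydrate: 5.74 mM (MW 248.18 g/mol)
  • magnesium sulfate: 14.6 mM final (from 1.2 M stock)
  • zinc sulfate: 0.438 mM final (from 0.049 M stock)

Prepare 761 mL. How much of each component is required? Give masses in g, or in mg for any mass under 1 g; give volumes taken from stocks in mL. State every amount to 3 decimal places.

Working volume: 761 mL = 0.761 L.
raffinose: 2.3% w/v = 23 g/L → 23 × 0.761 L = 17.503 g
sodium thiosulfate pentahydrate: 5.74 mmol/L × 248.18 g/mol × 0.761 L ÷ 1000 = 1.084 g
magnesium sulfate: V = C2·V2/C1 = 14.6 mM × 761 mL ÷ 1200 mM = 9.259 mL
zinc sulfate: C1V1 = C2V2 → 0.438 mM × 761 mL ÷ 49 mM = 6.802 mL

raffinose 17.503 g; sodium thiosulfate pentahydrate 1.084 g; magnesium sulfate 9.259 mL; zinc sulfate 6.802 mL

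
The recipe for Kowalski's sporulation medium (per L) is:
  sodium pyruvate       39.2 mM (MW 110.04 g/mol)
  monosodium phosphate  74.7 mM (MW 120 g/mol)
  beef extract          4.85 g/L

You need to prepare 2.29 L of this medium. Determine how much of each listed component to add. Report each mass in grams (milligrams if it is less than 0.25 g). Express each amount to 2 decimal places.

sodium pyruvate 9.88 g; monosodium phosphate 20.53 g; beef extract 11.11 g

Working volume: 2.29 L.
sodium pyruvate: 39.2 mmol/L × 110.04 g/mol × 2.29 L ÷ 1000 = 9.88 g
monosodium phosphate: 74.7 mmol/L × 120 g/mol × 2.29 L ÷ 1000 = 20.53 g
beef extract: 4.85 g/L × 2.29 L = 11.11 g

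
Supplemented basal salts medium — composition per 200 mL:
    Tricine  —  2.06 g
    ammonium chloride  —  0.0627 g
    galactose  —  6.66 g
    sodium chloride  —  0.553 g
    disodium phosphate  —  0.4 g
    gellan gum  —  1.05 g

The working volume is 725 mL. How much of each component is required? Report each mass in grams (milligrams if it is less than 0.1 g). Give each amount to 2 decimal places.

Ratio of target to recipe volume: 725 / 200 = 3.625.
Tricine: 2.06 g × (725 mL / 200 mL) = 7.47 g
ammonium chloride: 0.0627 g × (725 mL / 200 mL) = 0.23 g
galactose: 6.66 g × (725 mL / 200 mL) = 24.14 g
sodium chloride: 0.553 g × (725 mL / 200 mL) = 2.00 g
disodium phosphate: 0.4 g × (725 mL / 200 mL) = 1.45 g
gellan gum: 1.05 g × (725 mL / 200 mL) = 3.81 g

Tricine 7.47 g; ammonium chloride 0.23 g; galactose 24.14 g; sodium chloride 2.00 g; disodium phosphate 1.45 g; gellan gum 3.81 g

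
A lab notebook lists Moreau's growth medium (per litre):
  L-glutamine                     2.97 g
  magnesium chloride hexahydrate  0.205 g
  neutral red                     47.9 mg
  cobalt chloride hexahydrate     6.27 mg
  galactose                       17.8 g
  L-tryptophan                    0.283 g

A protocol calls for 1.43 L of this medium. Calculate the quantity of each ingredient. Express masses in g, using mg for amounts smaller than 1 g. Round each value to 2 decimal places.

L-glutamine 4.25 g; magnesium chloride hexahydrate 293.15 mg; neutral red 68.50 mg; cobalt chloride hexahydrate 8.97 mg; galactose 25.45 g; L-tryptophan 404.69 mg

Ratio of target to recipe volume: 1430 / 1000 = 1.43.
L-glutamine: 2.97 g × (1430 mL / 1000 mL) = 4.25 g
magnesium chloride hexahydrate: 0.205 g × (1430 mL / 1000 mL) = 0.29315 g = 293.15 mg
neutral red: 47.9 mg × (1430 mL / 1000 mL) = 68.50 mg
cobalt chloride hexahydrate: 6.27 mg × (1430 mL / 1000 mL) = 8.97 mg
galactose: 17.8 g × (1430 mL / 1000 mL) = 25.45 g
L-tryptophan: 0.283 g × (1430 mL / 1000 mL) = 0.40469 g = 404.69 mg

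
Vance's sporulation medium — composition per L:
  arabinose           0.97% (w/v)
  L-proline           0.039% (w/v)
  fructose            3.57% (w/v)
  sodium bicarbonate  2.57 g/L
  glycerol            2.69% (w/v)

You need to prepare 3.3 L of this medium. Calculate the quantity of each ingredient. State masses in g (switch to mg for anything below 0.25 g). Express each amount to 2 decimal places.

Scale factor relative to 1 L: 3.3.
arabinose: 0.97 g per 100 mL × 3300 mL ÷ 100 = 32.01 g
L-proline: 0.039% w/v = 0.39 g/L → 0.39 × 3.3 L = 1.29 g
fructose: 3.57 g per 100 mL × 3300 mL ÷ 100 = 117.81 g
sodium bicarbonate: 2.57 g/L × 3.3 L = 8.48 g
glycerol: 2.69% w/v = 26.9 g/L → 26.9 × 3.3 L = 88.77 g

arabinose 32.01 g; L-proline 1.29 g; fructose 117.81 g; sodium bicarbonate 8.48 g; glycerol 88.77 g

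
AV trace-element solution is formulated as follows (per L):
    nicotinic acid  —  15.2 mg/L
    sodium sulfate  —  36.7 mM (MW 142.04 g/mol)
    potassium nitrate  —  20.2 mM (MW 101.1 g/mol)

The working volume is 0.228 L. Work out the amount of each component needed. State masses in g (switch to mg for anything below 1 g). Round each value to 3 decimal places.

nicotinic acid 3.466 mg; sodium sulfate 1.189 g; potassium nitrate 465.626 mg

Scale factor relative to 1 L: 0.228.
nicotinic acid: 15.2 mg/L × 0.228 L = 3.466 mg
sodium sulfate: 36.7 mmol/L × 142.04 g/mol × 0.228 L ÷ 1000 = 1.189 g
potassium nitrate: 20.2 mmol/L × 101.1 mg/mmol × 0.228 L = 465.626 mg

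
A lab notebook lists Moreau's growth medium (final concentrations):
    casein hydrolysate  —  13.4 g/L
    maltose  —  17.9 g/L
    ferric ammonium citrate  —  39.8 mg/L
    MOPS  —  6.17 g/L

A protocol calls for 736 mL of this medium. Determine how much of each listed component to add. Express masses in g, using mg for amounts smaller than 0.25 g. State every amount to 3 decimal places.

casein hydrolysate 9.862 g; maltose 13.174 g; ferric ammonium citrate 29.293 mg; MOPS 4.541 g

Target volume = 736 mL = 0.736 L.
casein hydrolysate: 13.4 g/L × 0.736 L = 9.862 g
maltose: 17.9 g/L × 0.736 L = 13.174 g
ferric ammonium citrate: 39.8 mg/L × 0.736 L = 29.293 mg
MOPS: 6.17 g/L × 0.736 L = 4.541 g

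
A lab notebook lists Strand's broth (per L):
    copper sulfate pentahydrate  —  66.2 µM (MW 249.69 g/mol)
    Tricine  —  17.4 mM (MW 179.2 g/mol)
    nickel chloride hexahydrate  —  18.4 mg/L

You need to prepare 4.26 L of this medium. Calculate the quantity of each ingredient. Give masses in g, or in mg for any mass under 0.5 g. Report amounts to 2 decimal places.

Working volume: 4.26 L.
copper sulfate pentahydrate: 66.2 µmol/L × 249.69 g/mol × 4.26 L ÷ 1000 = 70.42 mg
Tricine: 17.4 mmol/L × 179.2 g/mol × 4.26 L ÷ 1000 = 13.28 g
nickel chloride hexahydrate: 18.4 mg/L × 4.26 L = 78.38 mg

copper sulfate pentahydrate 70.42 mg; Tricine 13.28 g; nickel chloride hexahydrate 78.38 mg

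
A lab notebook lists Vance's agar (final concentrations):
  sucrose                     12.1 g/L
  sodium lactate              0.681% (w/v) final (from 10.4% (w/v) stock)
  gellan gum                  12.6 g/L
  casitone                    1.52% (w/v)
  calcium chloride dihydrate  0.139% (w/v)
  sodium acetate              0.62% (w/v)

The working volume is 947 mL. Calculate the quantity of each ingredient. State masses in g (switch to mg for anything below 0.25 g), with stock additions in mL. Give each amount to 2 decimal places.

Target volume = 947 mL = 0.947 L.
sucrose: 12.1 g/L × 0.947 L = 11.46 g
sodium lactate: dilute stock: 0.681% ÷ 10.4% × 947 mL = 62.01 mL
gellan gum: 12.6 g/L × 0.947 L = 11.93 g
casitone: 1.52% w/v = 15.2 g/L → 15.2 × 0.947 L = 14.39 g
calcium chloride dihydrate: 0.139% w/v = 1.39 g/L → 1.39 × 0.947 L = 1.32 g
sodium acetate: 0.62% w/v = 6.2 g/L → 6.2 × 0.947 L = 5.87 g

sucrose 11.46 g; sodium lactate 62.01 mL; gellan gum 11.93 g; casitone 14.39 g; calcium chloride dihydrate 1.32 g; sodium acetate 5.87 g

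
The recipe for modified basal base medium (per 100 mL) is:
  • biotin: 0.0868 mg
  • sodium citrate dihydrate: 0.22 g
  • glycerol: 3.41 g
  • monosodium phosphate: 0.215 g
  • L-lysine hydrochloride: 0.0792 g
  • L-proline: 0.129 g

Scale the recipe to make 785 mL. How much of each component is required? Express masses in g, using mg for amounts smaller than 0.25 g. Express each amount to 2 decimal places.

biotin 0.68 mg; sodium citrate dihydrate 1.73 g; glycerol 26.77 g; monosodium phosphate 1.69 g; L-lysine hydrochloride 0.62 g; L-proline 1.01 g

Ratio of target to recipe volume: 785 / 100 = 7.85.
biotin: 0.0868 mg × (785 mL / 100 mL) = 0.68 mg
sodium citrate dihydrate: 0.22 g × (785 mL / 100 mL) = 1.73 g
glycerol: 3.41 g × (785 mL / 100 mL) = 26.77 g
monosodium phosphate: 0.215 g × (785 mL / 100 mL) = 1.69 g
L-lysine hydrochloride: 0.0792 g × (785 mL / 100 mL) = 0.62 g
L-proline: 0.129 g × (785 mL / 100 mL) = 1.01 g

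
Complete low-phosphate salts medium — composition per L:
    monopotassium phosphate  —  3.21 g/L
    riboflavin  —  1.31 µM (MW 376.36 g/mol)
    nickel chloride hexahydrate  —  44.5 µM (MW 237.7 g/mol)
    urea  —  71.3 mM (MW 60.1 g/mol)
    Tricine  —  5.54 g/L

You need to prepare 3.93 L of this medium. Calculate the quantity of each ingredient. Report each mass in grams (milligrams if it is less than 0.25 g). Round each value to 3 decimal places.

Working volume: 3.93 L.
monopotassium phosphate: 3.21 g/L × 3.93 L = 12.615 g
riboflavin: 1.31 µmol/L × 376.36 g/mol × 3.93 L ÷ 1000 = 1.938 mg
nickel chloride hexahydrate: 44.5 µmol/L × 237.7 g/mol × 3.93 L ÷ 1000 = 41.570 mg
urea: 71.3 mmol/L × 60.1 g/mol × 3.93 L ÷ 1000 = 16.841 g
Tricine: 5.54 g/L × 3.93 L = 21.772 g

monopotassium phosphate 12.615 g; riboflavin 1.938 mg; nickel chloride hexahydrate 41.570 mg; urea 16.841 g; Tricine 21.772 g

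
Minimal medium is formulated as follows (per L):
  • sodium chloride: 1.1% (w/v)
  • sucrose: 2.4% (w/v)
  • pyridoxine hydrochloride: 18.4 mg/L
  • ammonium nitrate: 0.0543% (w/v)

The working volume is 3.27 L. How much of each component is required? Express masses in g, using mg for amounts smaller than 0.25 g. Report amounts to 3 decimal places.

Scale factor relative to 1 L: 3.27.
sodium chloride: 1.1 g per 100 mL × 3270 mL ÷ 100 = 35.970 g
sucrose: 2.4 g per 100 mL × 3270 mL ÷ 100 = 78.480 g
pyridoxine hydrochloride: 18.4 mg/L × 3.27 L = 60.168 mg
ammonium nitrate: 0.0543 g per 100 mL × 3270 mL ÷ 100 = 1.776 g

sodium chloride 35.970 g; sucrose 78.480 g; pyridoxine hydrochloride 60.168 mg; ammonium nitrate 1.776 g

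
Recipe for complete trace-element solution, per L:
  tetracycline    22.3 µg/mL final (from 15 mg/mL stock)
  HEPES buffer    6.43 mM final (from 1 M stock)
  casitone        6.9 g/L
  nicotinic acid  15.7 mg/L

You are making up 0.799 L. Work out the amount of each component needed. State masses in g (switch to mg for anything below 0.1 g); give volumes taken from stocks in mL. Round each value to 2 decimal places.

tetracycline 1.19 mL; HEPES buffer 5.14 mL; casitone 5.51 g; nicotinic acid 12.54 mg

Scale factor relative to 1 L: 0.799.
tetracycline: C1V1 = C2V2 → 22.3 µg/mL × 799 mL ÷ 15000 µg/mL = 1.19 mL
HEPES buffer: V = C2·V2/C1 = 6.43 mM × 799 mL ÷ 1000 mM = 5.14 mL
casitone: 6.9 g/L × 0.799 L = 5.51 g
nicotinic acid: 15.7 mg/L × 0.799 L = 12.54 mg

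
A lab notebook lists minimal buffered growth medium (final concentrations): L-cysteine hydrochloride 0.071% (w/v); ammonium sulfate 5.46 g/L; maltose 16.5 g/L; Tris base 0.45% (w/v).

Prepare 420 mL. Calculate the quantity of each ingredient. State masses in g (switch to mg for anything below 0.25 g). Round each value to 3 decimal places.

Target volume = 420 mL = 0.42 L.
L-cysteine hydrochloride: 0.071 g per 100 mL × 420 mL ÷ 100 = 0.298 g
ammonium sulfate: 5.46 g/L × 0.42 L = 2.293 g
maltose: 16.5 g/L × 0.42 L = 6.930 g
Tris base: 0.45 g per 100 mL × 420 mL ÷ 100 = 1.890 g

L-cysteine hydrochloride 0.298 g; ammonium sulfate 2.293 g; maltose 6.930 g; Tris base 1.890 g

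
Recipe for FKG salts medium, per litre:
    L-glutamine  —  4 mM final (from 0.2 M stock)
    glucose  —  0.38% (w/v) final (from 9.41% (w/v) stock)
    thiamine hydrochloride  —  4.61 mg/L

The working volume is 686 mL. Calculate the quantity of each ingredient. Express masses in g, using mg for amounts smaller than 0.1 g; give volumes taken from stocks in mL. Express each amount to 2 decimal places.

Scale factor relative to 1 L: 0.686.
L-glutamine: dilute stock: 4 mM × 686 mL ÷ 200 mM = 13.72 mL
glucose: V = C2·V2/C1 = 0.38% ÷ 9.41% × 686 mL = 27.70 mL
thiamine hydrochloride: 4.61 mg/L × 0.686 L = 3.16 mg

L-glutamine 13.72 mL; glucose 27.70 mL; thiamine hydrochloride 3.16 mg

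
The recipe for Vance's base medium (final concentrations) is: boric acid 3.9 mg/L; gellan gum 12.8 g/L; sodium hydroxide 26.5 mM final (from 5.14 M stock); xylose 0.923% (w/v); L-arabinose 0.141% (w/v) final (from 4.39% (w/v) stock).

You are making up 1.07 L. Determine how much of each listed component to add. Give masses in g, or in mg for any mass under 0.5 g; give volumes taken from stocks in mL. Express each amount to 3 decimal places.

Scale factor relative to 1 L: 1.07.
boric acid: 3.9 mg/L × 1.07 L = 4.173 mg
gellan gum: 12.8 g/L × 1.07 L = 13.696 g
sodium hydroxide: V = C2·V2/C1 = 26.5 mM × 1070 mL ÷ 5140 mM = 5.517 mL
xylose: 0.923% w/v = 9.23 g/L → 9.23 × 1.07 L = 9.876 g
L-arabinose: V = C2·V2/C1 = 0.141% ÷ 4.39% × 1070 mL = 34.367 mL

boric acid 4.173 mg; gellan gum 13.696 g; sodium hydroxide 5.517 mL; xylose 9.876 g; L-arabinose 34.367 mL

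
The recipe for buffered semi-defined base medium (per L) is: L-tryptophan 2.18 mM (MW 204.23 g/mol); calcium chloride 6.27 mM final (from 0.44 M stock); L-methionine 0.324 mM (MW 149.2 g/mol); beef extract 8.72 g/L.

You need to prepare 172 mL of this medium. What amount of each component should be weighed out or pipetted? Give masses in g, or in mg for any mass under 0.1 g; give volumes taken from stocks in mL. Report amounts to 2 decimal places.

Working volume: 172 mL = 0.172 L.
L-tryptophan: 2.18 mmol/L × 204.23 mg/mmol × 0.172 L = 76.58 mg
calcium chloride: C1V1 = C2V2 → 6.27 mM × 172 mL ÷ 440 mM = 2.45 mL
L-methionine: 0.324 mmol/L × 149.2 mg/mmol × 0.172 L = 8.31 mg
beef extract: 8.72 g/L × 0.172 L = 1.50 g

L-tryptophan 76.58 mg; calcium chloride 2.45 mL; L-methionine 8.31 mg; beef extract 1.50 g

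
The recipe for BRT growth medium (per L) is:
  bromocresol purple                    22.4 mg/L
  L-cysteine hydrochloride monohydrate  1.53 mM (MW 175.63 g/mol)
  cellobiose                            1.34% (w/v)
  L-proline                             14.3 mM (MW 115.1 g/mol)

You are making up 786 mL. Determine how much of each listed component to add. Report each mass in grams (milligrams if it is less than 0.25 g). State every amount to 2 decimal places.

bromocresol purple 17.61 mg; L-cysteine hydrochloride monohydrate 211.21 mg; cellobiose 10.53 g; L-proline 1.29 g

Working volume: 786 mL = 0.786 L.
bromocresol purple: 22.4 mg/L × 0.786 L = 17.61 mg
L-cysteine hydrochloride monohydrate: 1.53 mmol/L × 175.63 mg/mmol × 0.786 L = 211.21 mg
cellobiose: 1.34% w/v = 13.4 g/L → 13.4 × 0.786 L = 10.53 g
L-proline: 14.3 mmol/L × 115.1 g/mol × 0.786 L ÷ 1000 = 1.29 g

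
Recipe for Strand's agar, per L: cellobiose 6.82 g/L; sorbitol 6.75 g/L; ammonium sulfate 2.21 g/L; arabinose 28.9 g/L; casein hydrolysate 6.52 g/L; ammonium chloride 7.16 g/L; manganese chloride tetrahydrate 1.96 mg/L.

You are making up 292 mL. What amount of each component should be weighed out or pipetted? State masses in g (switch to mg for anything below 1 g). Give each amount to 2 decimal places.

Target volume = 292 mL = 0.292 L.
cellobiose: 6.82 g/L × 0.292 L = 1.99 g
sorbitol: 6.75 g/L × 0.292 L = 1.97 g
ammonium sulfate: 2.21 g/L × 0.292 L = 0.64532 g = 645.32 mg
arabinose: 28.9 g/L × 0.292 L = 8.44 g
casein hydrolysate: 6.52 g/L × 0.292 L = 1.90 g
ammonium chloride: 7.16 g/L × 0.292 L = 2.09 g
manganese chloride tetrahydrate: 1.96 mg/L × 0.292 L = 0.57 mg

cellobiose 1.99 g; sorbitol 1.97 g; ammonium sulfate 645.32 mg; arabinose 8.44 g; casein hydrolysate 1.90 g; ammonium chloride 2.09 g; manganese chloride tetrahydrate 0.57 mg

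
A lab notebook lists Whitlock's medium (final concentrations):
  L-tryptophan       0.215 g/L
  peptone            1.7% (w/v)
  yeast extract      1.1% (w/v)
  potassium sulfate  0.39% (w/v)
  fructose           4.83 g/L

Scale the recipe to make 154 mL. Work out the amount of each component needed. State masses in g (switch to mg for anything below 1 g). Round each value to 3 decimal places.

Scale factor relative to 1 L: 0.154.
L-tryptophan: 0.215 g/L × 0.154 L = 0.03311 g = 33.110 mg
peptone: 1.7% w/v = 17 g/L → 17 × 0.154 L = 2.618 g
yeast extract: 1.1 g per 100 mL × 154 mL ÷ 100 = 1.694 g
potassium sulfate: 0.39 g per 100 mL × 154 mL ÷ 100 = 0.6006 g = 600.600 mg
fructose: 4.83 g/L × 0.154 L = 0.74382 g = 743.820 mg

L-tryptophan 33.110 mg; peptone 2.618 g; yeast extract 1.694 g; potassium sulfate 600.600 mg; fructose 743.820 mg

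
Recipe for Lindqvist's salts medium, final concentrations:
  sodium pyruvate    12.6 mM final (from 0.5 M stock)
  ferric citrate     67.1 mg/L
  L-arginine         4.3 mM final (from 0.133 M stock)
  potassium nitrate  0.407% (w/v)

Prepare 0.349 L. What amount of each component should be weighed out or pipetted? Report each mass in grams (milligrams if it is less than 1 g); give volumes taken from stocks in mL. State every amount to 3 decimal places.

sodium pyruvate 8.795 mL; ferric citrate 23.418 mg; L-arginine 11.283 mL; potassium nitrate 1.420 g

Working volume: 0.349 L.
sodium pyruvate: V = C2·V2/C1 = 12.6 mM × 349 mL ÷ 500 mM = 8.795 mL
ferric citrate: 67.1 mg/L × 0.349 L = 23.418 mg
L-arginine: C1V1 = C2V2 → 4.3 mM × 349 mL ÷ 133 mM = 11.283 mL
potassium nitrate: 0.407 g per 100 mL × 349 mL ÷ 100 = 1.420 g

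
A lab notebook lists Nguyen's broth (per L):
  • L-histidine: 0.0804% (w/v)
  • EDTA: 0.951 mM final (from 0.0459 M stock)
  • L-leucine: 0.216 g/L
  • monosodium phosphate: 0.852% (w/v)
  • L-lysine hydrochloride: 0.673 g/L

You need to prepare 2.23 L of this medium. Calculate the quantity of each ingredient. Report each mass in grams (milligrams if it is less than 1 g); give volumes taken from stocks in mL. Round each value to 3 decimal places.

L-histidine 1.793 g; EDTA 46.203 mL; L-leucine 481.680 mg; monosodium phosphate 19.000 g; L-lysine hydrochloride 1.501 g

Working volume: 2.23 L.
L-histidine: 0.0804 g per 100 mL × 2230 mL ÷ 100 = 1.793 g
EDTA: V = C2·V2/C1 = 0.951 mM × 2230 mL ÷ 45.9 mM = 46.203 mL
L-leucine: 0.216 g/L × 2.23 L = 0.48168 g = 481.680 mg
monosodium phosphate: 0.852% w/v = 8.52 g/L → 8.52 × 2.23 L = 19.000 g
L-lysine hydrochloride: 0.673 g/L × 2.23 L = 1.501 g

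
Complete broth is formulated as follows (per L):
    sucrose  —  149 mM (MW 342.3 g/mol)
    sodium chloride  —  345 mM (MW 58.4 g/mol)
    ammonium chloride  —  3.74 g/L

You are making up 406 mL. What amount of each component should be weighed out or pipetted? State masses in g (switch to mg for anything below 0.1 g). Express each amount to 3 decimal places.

sucrose 20.707 g; sodium chloride 8.180 g; ammonium chloride 1.518 g

Working volume: 406 mL = 0.406 L.
sucrose: 149 mmol/L × 342.3 g/mol × 0.406 L ÷ 1000 = 20.707 g
sodium chloride: 345 mmol/L × 58.4 g/mol × 0.406 L ÷ 1000 = 8.180 g
ammonium chloride: 3.74 g/L × 0.406 L = 1.518 g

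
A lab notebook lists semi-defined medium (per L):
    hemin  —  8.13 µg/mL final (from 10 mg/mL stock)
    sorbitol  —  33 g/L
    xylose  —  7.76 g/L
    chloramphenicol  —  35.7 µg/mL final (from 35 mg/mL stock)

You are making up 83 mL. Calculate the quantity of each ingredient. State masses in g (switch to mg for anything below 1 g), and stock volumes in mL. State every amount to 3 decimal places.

hemin 0.067 mL; sorbitol 2.739 g; xylose 644.080 mg; chloramphenicol 0.085 mL

Working volume: 83 mL = 0.083 L.
hemin: V = C2·V2/C1 = 8.13 µg/mL × 83 mL ÷ 10000 µg/mL = 0.067 mL
sorbitol: 33 g/L × 0.083 L = 2.739 g
xylose: 7.76 g/L × 0.083 L = 0.64408 g = 644.080 mg
chloramphenicol: V = C2·V2/C1 = 35.7 µg/mL × 83 mL ÷ 35000 µg/mL = 0.085 mL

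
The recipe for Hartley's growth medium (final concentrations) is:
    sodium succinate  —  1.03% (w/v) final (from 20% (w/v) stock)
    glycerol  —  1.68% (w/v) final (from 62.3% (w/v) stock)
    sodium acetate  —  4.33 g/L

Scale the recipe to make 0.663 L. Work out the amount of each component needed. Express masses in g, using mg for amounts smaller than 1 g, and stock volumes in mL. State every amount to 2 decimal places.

Scale factor relative to 1 L: 0.663.
sodium succinate: V = C2·V2/C1 = 1.03% ÷ 20% × 663 mL = 34.14 mL
glycerol: C1V1 = C2V2 → 1.68% ÷ 62.3% × 663 mL = 17.88 mL
sodium acetate: 4.33 g/L × 0.663 L = 2.87 g

sodium succinate 34.14 mL; glycerol 17.88 mL; sodium acetate 2.87 g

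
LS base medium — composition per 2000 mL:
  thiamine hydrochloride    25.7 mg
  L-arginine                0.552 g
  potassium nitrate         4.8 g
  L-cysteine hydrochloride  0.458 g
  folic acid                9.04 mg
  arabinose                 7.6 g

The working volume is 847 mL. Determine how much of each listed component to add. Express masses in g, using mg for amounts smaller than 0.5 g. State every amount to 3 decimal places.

Scale factor = 847 mL / 2000 mL = 0.4235.
thiamine hydrochloride: 25.7 mg × (847 mL / 2000 mL) = 10.884 mg
L-arginine: 0.552 g × (847 mL / 2000 mL) = 0.233772 g = 233.772 mg
potassium nitrate: 4.8 g × (847 mL / 2000 mL) = 2.033 g
L-cysteine hydrochloride: 0.458 g × (847 mL / 2000 mL) = 0.193963 g = 193.963 mg
folic acid: 9.04 mg × (847 mL / 2000 mL) = 3.828 mg
arabinose: 7.6 g × (847 mL / 2000 mL) = 3.219 g

thiamine hydrochloride 10.884 mg; L-arginine 233.772 mg; potassium nitrate 2.033 g; L-cysteine hydrochloride 193.963 mg; folic acid 3.828 mg; arabinose 3.219 g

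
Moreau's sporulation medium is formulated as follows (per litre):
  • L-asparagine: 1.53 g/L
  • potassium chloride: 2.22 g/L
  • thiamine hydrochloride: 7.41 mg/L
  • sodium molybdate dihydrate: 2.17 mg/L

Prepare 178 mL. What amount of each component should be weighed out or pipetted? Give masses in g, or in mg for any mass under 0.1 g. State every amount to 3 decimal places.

L-asparagine 0.272 g; potassium chloride 0.395 g; thiamine hydrochloride 1.319 mg; sodium molybdate dihydrate 0.386 mg

Working volume: 178 mL = 0.178 L.
L-asparagine: 1.53 g/L × 0.178 L = 0.272 g
potassium chloride: 2.22 g/L × 0.178 L = 0.395 g
thiamine hydrochloride: 7.41 mg/L × 0.178 L = 1.319 mg
sodium molybdate dihydrate: 2.17 mg/L × 0.178 L = 0.386 mg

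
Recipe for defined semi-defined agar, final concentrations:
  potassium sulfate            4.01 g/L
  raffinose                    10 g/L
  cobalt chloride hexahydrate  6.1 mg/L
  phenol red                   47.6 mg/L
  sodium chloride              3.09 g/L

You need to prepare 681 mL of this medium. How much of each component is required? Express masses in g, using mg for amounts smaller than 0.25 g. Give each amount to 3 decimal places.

potassium sulfate 2.731 g; raffinose 6.810 g; cobalt chloride hexahydrate 4.154 mg; phenol red 32.416 mg; sodium chloride 2.104 g

Target volume = 681 mL = 0.681 L.
potassium sulfate: 4.01 g/L × 0.681 L = 2.731 g
raffinose: 10 g/L × 0.681 L = 6.810 g
cobalt chloride hexahydrate: 6.1 mg/L × 0.681 L = 4.154 mg
phenol red: 47.6 mg/L × 0.681 L = 32.416 mg
sodium chloride: 3.09 g/L × 0.681 L = 2.104 g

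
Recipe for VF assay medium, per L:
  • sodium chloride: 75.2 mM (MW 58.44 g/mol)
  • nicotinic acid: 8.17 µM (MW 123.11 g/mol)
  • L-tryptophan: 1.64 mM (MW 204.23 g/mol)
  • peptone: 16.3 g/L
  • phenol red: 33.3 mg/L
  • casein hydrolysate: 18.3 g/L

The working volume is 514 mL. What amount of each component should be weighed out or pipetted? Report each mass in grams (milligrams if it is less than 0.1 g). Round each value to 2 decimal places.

sodium chloride 2.26 g; nicotinic acid 0.52 mg; L-tryptophan 0.17 g; peptone 8.38 g; phenol red 17.12 mg; casein hydrolysate 9.41 g

Working volume: 514 mL = 0.514 L.
sodium chloride: 75.2 mmol/L × 58.44 g/mol × 0.514 L ÷ 1000 = 2.26 g
nicotinic acid: 8.17 µmol/L × 123.11 g/mol × 0.514 L ÷ 1000 = 0.52 mg
L-tryptophan: 1.64 mmol/L × 204.23 g/mol × 0.514 L ÷ 1000 = 0.17 g
peptone: 16.3 g/L × 0.514 L = 8.38 g
phenol red: 33.3 mg/L × 0.514 L = 17.12 mg
casein hydrolysate: 18.3 g/L × 0.514 L = 9.41 g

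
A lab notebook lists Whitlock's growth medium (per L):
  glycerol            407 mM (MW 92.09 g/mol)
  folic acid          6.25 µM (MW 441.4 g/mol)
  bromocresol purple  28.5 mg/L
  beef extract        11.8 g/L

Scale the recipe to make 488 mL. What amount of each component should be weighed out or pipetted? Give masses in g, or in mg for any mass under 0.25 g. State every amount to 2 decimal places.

glycerol 18.29 g; folic acid 1.35 mg; bromocresol purple 13.91 mg; beef extract 5.76 g

Scale factor relative to 1 L: 0.488.
glycerol: 407 mmol/L × 92.09 g/mol × 0.488 L ÷ 1000 = 18.29 g
folic acid: 6.25 µmol/L × 441.4 g/mol × 0.488 L ÷ 1000 = 1.35 mg
bromocresol purple: 28.5 mg/L × 0.488 L = 13.91 mg
beef extract: 11.8 g/L × 0.488 L = 5.76 g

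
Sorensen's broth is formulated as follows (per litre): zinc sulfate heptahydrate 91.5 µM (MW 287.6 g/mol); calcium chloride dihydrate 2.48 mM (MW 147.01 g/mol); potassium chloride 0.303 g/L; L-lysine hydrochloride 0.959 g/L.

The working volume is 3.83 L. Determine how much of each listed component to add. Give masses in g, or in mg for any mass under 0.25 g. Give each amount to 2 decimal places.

Scale factor relative to 1 L: 3.83.
zinc sulfate heptahydrate: 91.5 µmol/L × 287.6 g/mol × 3.83 L ÷ 1000 = 100.79 mg
calcium chloride dihydrate: 2.48 mmol/L × 147.01 g/mol × 3.83 L ÷ 1000 = 1.40 g
potassium chloride: 0.303 g/L × 3.83 L = 1.16 g
L-lysine hydrochloride: 0.959 g/L × 3.83 L = 3.67 g

zinc sulfate heptahydrate 100.79 mg; calcium chloride dihydrate 1.40 g; potassium chloride 1.16 g; L-lysine hydrochloride 3.67 g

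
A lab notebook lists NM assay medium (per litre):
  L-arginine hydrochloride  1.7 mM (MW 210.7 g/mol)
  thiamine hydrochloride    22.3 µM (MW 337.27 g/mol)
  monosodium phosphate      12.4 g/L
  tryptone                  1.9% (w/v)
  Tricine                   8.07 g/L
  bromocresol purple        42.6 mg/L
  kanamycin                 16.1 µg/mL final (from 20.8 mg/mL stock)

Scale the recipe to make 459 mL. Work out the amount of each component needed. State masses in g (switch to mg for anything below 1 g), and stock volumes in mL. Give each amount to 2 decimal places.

Target volume = 459 mL = 0.459 L.
L-arginine hydrochloride: 1.7 mmol/L × 210.7 mg/mmol × 0.459 L = 164.41 mg
thiamine hydrochloride: 22.3 µmol/L × 337.27 g/mol × 0.459 L ÷ 1000 = 3.45 mg
monosodium phosphate: 12.4 g/L × 0.459 L = 5.69 g
tryptone: 1.9% w/v = 19 g/L → 19 × 0.459 L = 8.72 g
Tricine: 8.07 g/L × 0.459 L = 3.70 g
bromocresol purple: 42.6 mg/L × 0.459 L = 19.55 mg
kanamycin: dilute stock: 16.1 µg/mL × 459 mL ÷ 20800 µg/mL = 0.36 mL

L-arginine hydrochloride 164.41 mg; thiamine hydrochloride 3.45 mg; monosodium phosphate 5.69 g; tryptone 8.72 g; Tricine 3.70 g; bromocresol purple 19.55 mg; kanamycin 0.36 mL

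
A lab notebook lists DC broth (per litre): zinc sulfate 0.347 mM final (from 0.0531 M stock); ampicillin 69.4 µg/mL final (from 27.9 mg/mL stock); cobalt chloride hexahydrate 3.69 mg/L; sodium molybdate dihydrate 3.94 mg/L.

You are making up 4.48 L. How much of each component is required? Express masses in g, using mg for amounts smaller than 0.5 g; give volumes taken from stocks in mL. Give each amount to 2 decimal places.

Scale factor relative to 1 L: 4.48.
zinc sulfate: dilute stock: 0.347 mM × 4480 mL ÷ 53.1 mM = 29.28 mL
ampicillin: dilute stock: 69.4 µg/mL × 4480 mL ÷ 27900 µg/mL = 11.14 mL
cobalt chloride hexahydrate: 3.69 mg/L × 4.48 L = 16.53 mg
sodium molybdate dihydrate: 3.94 mg/L × 4.48 L = 17.65 mg

zinc sulfate 29.28 mL; ampicillin 11.14 mL; cobalt chloride hexahydrate 16.53 mg; sodium molybdate dihydrate 17.65 mg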